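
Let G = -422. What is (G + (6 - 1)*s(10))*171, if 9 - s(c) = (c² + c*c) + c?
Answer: -244017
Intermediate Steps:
s(c) = 9 - c - 2*c² (s(c) = 9 - ((c² + c*c) + c) = 9 - ((c² + c²) + c) = 9 - (2*c² + c) = 9 - (c + 2*c²) = 9 + (-c - 2*c²) = 9 - c - 2*c²)
(G + (6 - 1)*s(10))*171 = (-422 + (6 - 1)*(9 - 1*10 - 2*10²))*171 = (-422 + 5*(9 - 10 - 2*100))*171 = (-422 + 5*(9 - 10 - 200))*171 = (-422 + 5*(-201))*171 = (-422 - 1005)*171 = -1427*171 = -244017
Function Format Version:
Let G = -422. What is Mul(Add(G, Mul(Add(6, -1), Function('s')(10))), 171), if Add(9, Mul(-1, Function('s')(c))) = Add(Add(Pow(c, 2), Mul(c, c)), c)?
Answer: -244017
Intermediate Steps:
Function('s')(c) = Add(9, Mul(-1, c), Mul(-2, Pow(c, 2))) (Function('s')(c) = Add(9, Mul(-1, Add(Add(Pow(c, 2), Mul(c, c)), c))) = Add(9, Mul(-1, Add(Add(Pow(c, 2), Pow(c, 2)), c))) = Add(9, Mul(-1, Add(Mul(2, Pow(c, 2)), c))) = Add(9, Mul(-1, Add(c, Mul(2, Pow(c, 2))))) = Add(9, Add(Mul(-1, c), Mul(-2, Pow(c, 2)))) = Add(9, Mul(-1, c), Mul(-2, Pow(c, 2))))
Mul(Add(G, Mul(Add(6, -1), Function('s')(10))), 171) = Mul(Add(-422, Mul(Add(6, -1), Add(9, Mul(-1, 10), Mul(-2, Pow(10, 2))))), 171) = Mul(Add(-422, Mul(5, Add(9, -10, Mul(-2, 100)))), 171) = Mul(Add(-422, Mul(5, Add(9, -10, -200))), 171) = Mul(Add(-422, Mul(5, -201)), 171) = Mul(Add(-422, -1005), 171) = Mul(-1427, 171) = -244017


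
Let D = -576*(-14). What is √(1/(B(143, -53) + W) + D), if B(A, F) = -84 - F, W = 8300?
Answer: √551386983373/8269 ≈ 89.800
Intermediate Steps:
D = 8064
√(1/(B(143, -53) + W) + D) = √(1/((-84 - 1*(-53)) + 8300) + 8064) = √(1/((-84 + 53) + 8300) + 8064) = √(1/(-31 + 8300) + 8064) = √(1/8269 + 8064) = √(66681217/8269) = √551386983373/8269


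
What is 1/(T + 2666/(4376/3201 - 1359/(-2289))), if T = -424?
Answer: 4788941/4480828774 ≈ 0.0010688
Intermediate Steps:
1/(T + 2666/(4376/3201 - 1359/(-2289))) = 1/(-424 + 2666/(4376/3201 - 1359/(-2289))) = 1/(-424 + 2666/(4376*(1/3201) - 1359*(-1/2289))) = 1/(-424 + 2666/(4376/3201 + 453/763)) = 1/(-424 + 2666/(4788941/2442363)) = 1/(-424 + 2666*(2442363/4788941)) = 1/(-424 + 6511339758/4788941) = 1/(4480828774/4788941) = 4788941/4480828774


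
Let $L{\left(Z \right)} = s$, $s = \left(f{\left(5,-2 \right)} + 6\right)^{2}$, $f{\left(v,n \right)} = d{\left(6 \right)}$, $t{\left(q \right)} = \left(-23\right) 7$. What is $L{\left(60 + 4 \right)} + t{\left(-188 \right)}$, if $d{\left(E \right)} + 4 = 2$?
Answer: $-145$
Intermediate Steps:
$d{\left(E \right)} = -2$ ($d{\left(E \right)} = -4 + 2 = -2$)
$t{\left(q \right)} = -161$
$f{\left(v,n \right)} = -2$
$s = 16$ ($s = \left(-2 + 6\right)^{2} = 4^{2} = 16$)
$L{\left(Z \right)} = 16$
$L{\left(60 + 4 \right)} + t{\left(-188 \right)} = 16 - 161 = -145$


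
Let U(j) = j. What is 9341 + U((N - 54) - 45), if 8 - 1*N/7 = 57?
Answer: 8899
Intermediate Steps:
N = -343 (N = 56 - 7*57 = 56 - 399 = -343)
9341 + U((N - 54) - 45) = 9341 + ((-343 - 54) - 45) = 9341 + (-397 - 45) = 9341 - 442 = 8899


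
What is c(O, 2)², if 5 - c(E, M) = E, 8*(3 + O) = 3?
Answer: 3721/64 ≈ 58.141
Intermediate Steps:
O = -21/8 (O = -3 + (⅛)*3 = -3 + 3/8 = -21/8 ≈ -2.6250)
c(E, M) = 5 - E
c(O, 2)² = (5 - 1*(-21/8))² = (5 + 21/8)² = (61/8)² = 3721/64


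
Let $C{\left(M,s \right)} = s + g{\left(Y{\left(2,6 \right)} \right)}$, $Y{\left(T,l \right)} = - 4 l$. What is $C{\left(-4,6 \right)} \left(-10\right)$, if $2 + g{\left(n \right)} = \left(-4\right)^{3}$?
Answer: $600$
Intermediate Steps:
$g{\left(n \right)} = -66$ ($g{\left(n \right)} = -2 + \left(-4\right)^{3} = -2 - 64 = -66$)
$C{\left(M,s \right)} = -66 + s$ ($C{\left(M,s \right)} = s - 66 = -66 + s$)
$C{\left(-4,6 \right)} \left(-10\right) = \left(-66 + 6\right) \left(-10\right) = \left(-60\right) \left(-10\right) = 600$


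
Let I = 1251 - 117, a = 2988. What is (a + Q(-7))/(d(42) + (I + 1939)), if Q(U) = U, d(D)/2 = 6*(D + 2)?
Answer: 2981/3601 ≈ 0.82783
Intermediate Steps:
I = 1134
d(D) = 24 + 12*D (d(D) = 2*(6*(D + 2)) = 2*(6*(2 + D)) = 2*(12 + 6*D) = 24 + 12*D)
(a + Q(-7))/(d(42) + (I + 1939)) = (2988 - 7)/((24 + 12*42) + (1134 + 1939)) = 2981/((24 + 504) + 3073) = 2981/(528 + 3073) = 2981/3601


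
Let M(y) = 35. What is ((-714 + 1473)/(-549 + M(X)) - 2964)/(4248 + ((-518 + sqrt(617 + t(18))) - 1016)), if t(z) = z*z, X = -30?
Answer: -413682807/378553547 + 304851*sqrt(941)/757107094 ≈ -1.0804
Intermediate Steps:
t(z) = z**2
((-714 + 1473)/(-549 + M(X)) - 2964)/(4248 + ((-518 + sqrt(617 + t(18))) - 1016)) = ((-714 + 1473)/(-549 + 35) - 2964)/(4248 + ((-518 + sqrt(617 + 18**2)) - 1016)) = (759/(-514) - 2964)/(4248 + ((-518 + sqrt(617 + 324)) - 1016)) = (759*(-1/514) - 2964)/(4248 + ((-518 + sqrt(941)) - 1016)) = (-759/514 - 2964)/(4248 + (-1534 + sqrt(941))) = -1524255/(514*(2714 + sqrt(941)))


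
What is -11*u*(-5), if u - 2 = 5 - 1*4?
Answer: 165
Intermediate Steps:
u = 3 (u = 2 + (5 - 1*4) = 2 + (5 - 4) = 2 + 1 = 3)
-11*u*(-5) = -11*3*(-5) = -33*(-5) = 165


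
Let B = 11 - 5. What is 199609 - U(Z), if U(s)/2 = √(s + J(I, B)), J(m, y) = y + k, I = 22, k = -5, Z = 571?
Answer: 199609 - 4*√143 ≈ 1.9956e+5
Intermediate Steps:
B = 6
J(m, y) = -5 + y (J(m, y) = y - 5 = -5 + y)
U(s) = 2*√(1 + s) (U(s) = 2*√(s + (-5 + 6)) = 2*√(s + 1) = 2*√(1 + s))
199609 - U(Z) = 199609 - 2*√(1 + 571) = 199609 - 2*√572 = 199609 - 2*2*√143 = 199609 - 4*√143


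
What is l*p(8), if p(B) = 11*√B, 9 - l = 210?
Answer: -4422*√2 ≈ -6253.7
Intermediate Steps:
l = -201 (l = 9 - 1*210 = 9 - 210 = -201)
l*p(8) = -2211*√8 = -2211*2*√2 = -4422*√2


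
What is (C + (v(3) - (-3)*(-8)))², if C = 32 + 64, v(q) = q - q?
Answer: 5184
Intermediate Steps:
v(q) = 0
C = 96
(C + (v(3) - (-3)*(-8)))² = (96 + (0 - (-3)*(-8)))² = (96 + (0 - 1*24))² = (96 + (0 - 24))² = (96 - 24)² = 72² = 5184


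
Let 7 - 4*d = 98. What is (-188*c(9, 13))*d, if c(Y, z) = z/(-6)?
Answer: -55601/6 ≈ -9266.8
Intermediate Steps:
d = -91/4 (d = 7/4 - ¼*98 = 7/4 - 49/2 = -91/4 ≈ -22.750)
c(Y, z) = -z/6 (c(Y, z) = z*(-⅙) = -z/6)
(-188*c(9, 13))*d = -(-94)*13/3*(-91/4) = -188*(-13/6)*(-91/4) = (1222/3)*(-91/4) = -55601/6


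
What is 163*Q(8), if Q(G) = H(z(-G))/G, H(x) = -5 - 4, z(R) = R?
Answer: -1467/8 ≈ -183.38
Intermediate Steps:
H(x) = -9
Q(G) = -9/G
163*Q(8) = 163*(-9/8) = -1467/8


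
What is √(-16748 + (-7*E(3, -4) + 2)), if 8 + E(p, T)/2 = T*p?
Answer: I*√16466 ≈ 128.32*I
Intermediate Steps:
E(p, T) = -16 + 2*T*p (E(p, T) = -16 + 2*(T*p) = -16 + 2*T*p)
√(-16748 + (-7*E(3, -4) + 2)) = √(-16748 + (-7*(-16 + 2*(-4)*3) + 2)) = √(-16748 + (-7*(-16 - 24) + 2)) = √(-16748 + (-7*(-40) + 2)) = √(-16748 + (280 + 2)) = √(-16748 + 282) = √(-16466) = I*√16466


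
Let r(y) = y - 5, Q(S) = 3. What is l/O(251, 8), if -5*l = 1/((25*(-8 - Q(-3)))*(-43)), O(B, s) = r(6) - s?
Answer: 1/413875 ≈ 2.4162e-6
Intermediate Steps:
r(y) = -5 + y
O(B, s) = 1 - s (O(B, s) = (-5 + 6) - s = 1 - s)
l = -1/59125 (l = -(-1/(1075*(-8 - 1*3)))/5 = -(-1/(1075*(-8 - 3)))/5 = -1/(5*((25*(-11))*(-43))) = -1/(5*((-275*(-43)))) = -⅕/11825 = -⅕*1/11825 = -1/59125 ≈ -1.6913e-5)
l/O(251, 8) = -1/(59125*(1 - 1*8)) = -1/(59125*(1 - 8)) = -1/59125/(-7) = -1/59125*(-⅐) = 1/413875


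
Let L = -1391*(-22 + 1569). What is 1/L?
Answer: -1/2151877 ≈ -4.6471e-7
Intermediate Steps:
L = -2151877 (L = -1391*1547 = -2151877)
1/L = 1/(-2151877) = -1/2151877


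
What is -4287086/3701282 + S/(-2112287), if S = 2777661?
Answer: -9668231343542/3909084925967 ≈ -2.4733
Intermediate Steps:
-4287086/3701282 + S/(-2112287) = -4287086/3701282 + 2777661/(-2112287) = -4287086*1/3701282 + 2777661*(-1/2112287) = -2143543/1850641 - 2777661/2112287 = -9668231343542/3909084925967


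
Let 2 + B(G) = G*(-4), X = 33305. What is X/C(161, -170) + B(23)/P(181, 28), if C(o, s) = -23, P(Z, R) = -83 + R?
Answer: -1829613/1265 ≈ -1446.3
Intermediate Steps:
B(G) = -2 - 4*G (B(G) = -2 + G*(-4) = -2 - 4*G)
X/C(161, -170) + B(23)/P(181, 28) = 33305/(-23) + (-2 - 4*23)/(-83 + 28) = 33305*(-1/23) + (-2 - 92)/(-55) = -33305/23 - 94*(-1/55) = -33305/23 + 94/55 = -1829613/1265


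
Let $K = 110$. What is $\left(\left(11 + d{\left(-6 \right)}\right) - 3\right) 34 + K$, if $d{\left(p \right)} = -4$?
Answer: $246$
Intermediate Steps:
$\left(\left(11 + d{\left(-6 \right)}\right) - 3\right) 34 + K = \left(\left(11 - 4\right) - 3\right) 34 + 110 = \left(7 - 3\right) 34 + 110 = 4 \cdot 34 + 110 = 136 + 110 = 246$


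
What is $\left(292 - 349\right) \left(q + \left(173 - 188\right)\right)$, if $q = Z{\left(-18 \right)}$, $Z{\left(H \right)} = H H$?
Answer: $-17613$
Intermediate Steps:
$Z{\left(H \right)} = H^{2}$
$q = 324$ ($q = \left(-18\right)^{2} = 324$)
$\left(292 - 349\right) \left(q + \left(173 - 188\right)\right) = \left(292 - 349\right) \left(324 + \left(173 - 188\right)\right) = - 57 \left(324 - 15\right) = \left(-57\right) 309 = -17613$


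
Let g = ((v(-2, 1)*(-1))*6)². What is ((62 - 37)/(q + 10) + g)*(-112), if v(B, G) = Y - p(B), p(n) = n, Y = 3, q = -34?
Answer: -302050/3 ≈ -1.0068e+5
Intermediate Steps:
v(B, G) = 3 - B
g = 900 (g = (((3 - 1*(-2))*(-1))*6)² = (((3 + 2)*(-1))*6)² = ((5*(-1))*6)² = (-5*6)² = (-30)² = 900)
((62 - 37)/(q + 10) + g)*(-112) = ((62 - 37)/(-34 + 10) + 900)*(-112) = (25/(-24) + 900)*(-112) = (25*(-1/24) + 900)*(-112) = (-25/24 + 900)*(-112) = (21575/24)*(-112) = -302050/3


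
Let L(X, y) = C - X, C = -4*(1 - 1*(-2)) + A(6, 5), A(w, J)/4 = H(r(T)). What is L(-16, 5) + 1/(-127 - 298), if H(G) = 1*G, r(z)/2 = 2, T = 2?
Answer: 8499/425 ≈ 19.998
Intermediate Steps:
r(z) = 4 (r(z) = 2*2 = 4)
H(G) = G
A(w, J) = 16 (A(w, J) = 4*4 = 16)
C = 4 (C = -4*(1 - 1*(-2)) + 16 = -4*(1 + 2) + 16 = -4*3 + 16 = -12 + 16 = 4)
L(X, y) = 4 - X
L(-16, 5) + 1/(-127 - 298) = (4 - 1*(-16)) + 1/(-127 - 298) = (4 + 16) + 1/(-425) = 20 - 1/425 = 8499/425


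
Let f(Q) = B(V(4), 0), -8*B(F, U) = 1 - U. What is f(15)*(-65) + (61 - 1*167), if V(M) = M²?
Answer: -783/8 ≈ -97.875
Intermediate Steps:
B(F, U) = -⅛ + U/8 (B(F, U) = -(1 - U)/8 = -⅛ + U/8)
f(Q) = -⅛ (f(Q) = -⅛ + (⅛)*0 = -⅛ + 0 = -⅛)
f(15)*(-65) + (61 - 1*167) = -⅛*(-65) + (61 - 1*167) = 65/8 + (61 - 167) = 65/8 - 106 = -783/8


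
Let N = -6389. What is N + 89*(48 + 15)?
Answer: -782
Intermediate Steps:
N + 89*(48 + 15) = -6389 + 89*(48 + 15) = -6389 + 89*63 = -6389 + 5607 = -782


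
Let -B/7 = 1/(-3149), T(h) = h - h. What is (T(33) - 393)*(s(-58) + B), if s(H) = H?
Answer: 71775555/3149 ≈ 22793.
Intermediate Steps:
T(h) = 0
B = 7/3149 (B = -7/(-3149) = -7*(-1/3149) = 7/3149 ≈ 0.0022229)
(T(33) - 393)*(s(-58) + B) = (0 - 393)*(-58 + 7/3149) = -393*(-182635/3149) = 71775555/3149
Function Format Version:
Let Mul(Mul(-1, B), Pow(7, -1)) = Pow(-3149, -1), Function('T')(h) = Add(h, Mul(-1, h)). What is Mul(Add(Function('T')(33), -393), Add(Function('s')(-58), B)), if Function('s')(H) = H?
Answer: Rational(71775555, 3149) ≈ 22793.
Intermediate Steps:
Function('T')(h) = 0
B = Rational(7, 3149) (B = Mul(-7, Pow(-3149, -1)) = Mul(-7, Rational(-1, 3149)) = Rational(7, 3149) ≈ 0.0022229)
Mul(Add(Function('T')(33), -393), Add(Function('s')(-58), B)) = Mul(Add(0, -393), Add(-58, Rational(7, 3149))) = Mul(-393, Rational(-182635, 3149)) = Rational(71775555, 3149)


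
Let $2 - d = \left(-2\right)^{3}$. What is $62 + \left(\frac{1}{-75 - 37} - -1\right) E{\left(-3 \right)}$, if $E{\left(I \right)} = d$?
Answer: $\frac{4027}{56} \approx 71.911$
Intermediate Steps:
$d = 10$ ($d = 2 - \left(-2\right)^{3} = 2 - -8 = 2 + 8 = 10$)
$E{\left(I \right)} = 10$
$62 + \left(\frac{1}{-75 - 37} - -1\right) E{\left(-3 \right)} = 62 + \left(\frac{1}{-75 - 37} - -1\right) 10 = 62 + \left(\frac{1}{-112} + 1\right) 10 = 62 + \left(- \frac{1}{112} + 1\right) 10 = 62 + \frac{111}{112} \cdot 10 = 62 + \frac{555}{56} = \frac{4027}{56}$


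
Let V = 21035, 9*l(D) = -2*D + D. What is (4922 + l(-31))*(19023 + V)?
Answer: 1775731082/9 ≈ 1.9730e+8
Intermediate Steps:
l(D) = -D/9 (l(D) = (-2*D + D)/9 = (-D)/9 = -D/9)
(4922 + l(-31))*(19023 + V) = (4922 - ⅑*(-31))*(19023 + 21035) = (4922 + 31/9)*40058 = (44329/9)*40058 = 1775731082/9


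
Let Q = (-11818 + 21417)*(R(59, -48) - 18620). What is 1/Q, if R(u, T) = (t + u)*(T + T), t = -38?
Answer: -1/198084964 ≈ -5.0483e-9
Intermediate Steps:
R(u, T) = 2*T*(-38 + u) (R(u, T) = (-38 + u)*(T + T) = (-38 + u)*(2*T) = 2*T*(-38 + u))
Q = -198084964 (Q = (-11818 + 21417)*(2*(-48)*(-38 + 59) - 18620) = 9599*(2*(-48)*21 - 18620) = 9599*(-2016 - 18620) = 9599*(-20636) = -198084964)
1/Q = 1/(-198084964) = -1/198084964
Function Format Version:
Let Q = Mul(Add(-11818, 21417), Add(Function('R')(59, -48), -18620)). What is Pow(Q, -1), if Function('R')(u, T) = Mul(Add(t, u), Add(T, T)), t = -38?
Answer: Rational(-1, 198084964) ≈ -5.0483e-9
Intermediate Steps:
Function('R')(u, T) = Mul(2, T, Add(-38, u)) (Function('R')(u, T) = Mul(Add(-38, u), Add(T, T)) = Mul(Add(-38, u), Mul(2, T)) = Mul(2, T, Add(-38, u)))
Q = -198084964 (Q = Mul(Add(-11818, 21417), Add(Mul(2, -48, Add(-38, 59)), -18620)) = Mul(9599, Add(Mul(2, -48, 21), -18620)) = Mul(9599, Add(-2016, -18620)) = Mul(9599, -20636) = -198084964)
Pow(Q, -1) = Pow(-198084964, -1) = Rational(-1, 198084964)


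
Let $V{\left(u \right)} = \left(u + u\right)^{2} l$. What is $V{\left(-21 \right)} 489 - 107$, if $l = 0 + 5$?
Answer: $4312873$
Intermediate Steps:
$l = 5$
$V{\left(u \right)} = 20 u^{2}$ ($V{\left(u \right)} = \left(u + u\right)^{2} \cdot 5 = \left(2 u\right)^{2} \cdot 5 = 4 u^{2} \cdot 5 = 20 u^{2}$)
$V{\left(-21 \right)} 489 - 107 = 20 \left(-21\right)^{2} \cdot 489 - 107 = 20 \cdot 441 \cdot 489 - 107 = 8820 \cdot 489 - 107 = 4312980 - 107 = 4312873$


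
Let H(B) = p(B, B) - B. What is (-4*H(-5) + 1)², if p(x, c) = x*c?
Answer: 14161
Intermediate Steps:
p(x, c) = c*x
H(B) = B² - B (H(B) = B*B - B = B² - B)
(-4*H(-5) + 1)² = (-(-20)*(-1 - 5) + 1)² = (-(-20)*(-6) + 1)² = (-4*30 + 1)² = (-120 + 1)² = (-119)² = 14161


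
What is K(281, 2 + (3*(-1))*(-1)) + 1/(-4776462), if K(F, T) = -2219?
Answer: -10598969179/4776462 ≈ -2219.0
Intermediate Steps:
K(281, 2 + (3*(-1))*(-1)) + 1/(-4776462) = -2219 + 1/(-4776462) = -2219 - 1/4776462 = -10598969179/4776462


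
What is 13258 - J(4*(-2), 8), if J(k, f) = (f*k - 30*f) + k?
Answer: 13570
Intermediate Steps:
J(k, f) = k - 30*f + f*k (J(k, f) = (-30*f + f*k) + k = k - 30*f + f*k)
13258 - J(4*(-2), 8) = 13258 - (4*(-2) - 30*8 + 8*(4*(-2))) = 13258 - (-8 - 240 + 8*(-8)) = 13258 - (-8 - 240 - 64) = 13258 - 1*(-312) = 13258 + 312 = 13570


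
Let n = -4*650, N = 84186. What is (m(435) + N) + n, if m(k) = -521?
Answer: 81065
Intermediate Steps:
n = -2600
(m(435) + N) + n = (-521 + 84186) - 2600 = 83665 - 2600 = 81065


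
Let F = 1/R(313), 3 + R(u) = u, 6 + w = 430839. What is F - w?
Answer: -133558229/310 ≈ -4.3083e+5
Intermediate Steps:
w = 430833 (w = -6 + 430839 = 430833)
R(u) = -3 + u
F = 1/310 (F = 1/(-3 + 313) = 1/310 ≈ 0.0032258)
F - w = 1/310 - 1*430833 = 1/310 - 430833 = -133558229/310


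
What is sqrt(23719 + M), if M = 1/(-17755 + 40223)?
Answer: sqrt(2993403175181)/11234 ≈ 154.01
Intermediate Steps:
M = 1/22468 ≈ 4.4508e-5
sqrt(23719 + M) = sqrt(23719 + 1/22468) = sqrt(532918493/22468) = sqrt(2993403175181)/11234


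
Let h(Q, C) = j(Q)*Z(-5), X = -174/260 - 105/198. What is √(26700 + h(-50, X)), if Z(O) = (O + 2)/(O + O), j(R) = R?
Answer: 3*√2965 ≈ 163.36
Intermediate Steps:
X = -2573/2145 (X = -174*1/260 - 105*1/198 = -87/130 - 35/66 = -2573/2145 ≈ -1.1995)
Z(O) = (2 + O)/(2*O) (Z(O) = (2 + O)/((2*O)) = (2 + O)*(1/(2*O)) = (2 + O)/(2*O))
h(Q, C) = 3*Q/10 (h(Q, C) = Q*((½)*(2 - 5)/(-5)) = Q*((½)*(-⅕)*(-3)) = Q*(3/10) = 3*Q/10)
√(26700 + h(-50, X)) = √(26700 + (3/10)*(-50)) = √(26700 - 15) = √26685 = 3*√2965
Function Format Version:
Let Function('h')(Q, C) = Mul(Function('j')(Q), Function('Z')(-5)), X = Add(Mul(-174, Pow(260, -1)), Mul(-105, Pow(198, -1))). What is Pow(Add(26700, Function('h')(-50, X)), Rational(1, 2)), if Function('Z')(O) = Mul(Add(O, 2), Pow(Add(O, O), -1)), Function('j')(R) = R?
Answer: Mul(3, Pow(2965, Rational(1, 2))) ≈ 163.36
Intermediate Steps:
X = Rational(-2573, 2145) (X = Add(Mul(-174, Rational(1, 260)), Mul(-105, Rational(1, 198))) = Add(Rational(-87, 130), Rational(-35, 66)) = Rational(-2573, 2145) ≈ -1.1995)
Function('Z')(O) = Mul(Rational(1, 2), Pow(O, -1), Add(2, O)) (Function('Z')(O) = Mul(Add(2, O), Pow(Mul(2, O), -1)) = Mul(Add(2, O), Mul(Rational(1, 2), Pow(O, -1))) = Mul(Rational(1, 2), Pow(O, -1), Add(2, O)))
Function('h')(Q, C) = Mul(Rational(3, 10), Q) (Function('h')(Q, C) = Mul(Q, Mul(Rational(1, 2), Pow(-5, -1), Add(2, -5))) = Mul(Q, Mul(Rational(1, 2), Rational(-1, 5), -3)) = Mul(Q, Rational(3, 10)) = Mul(Rational(3, 10), Q))
Pow(Add(26700, Function('h')(-50, X)), Rational(1, 2)) = Pow(Add(26700, Mul(Rational(3, 10), -50)), Rational(1, 2)) = Pow(Add(26700, -15), Rational(1, 2)) = Pow(26685, Rational(1, 2)) = Mul(3, Pow(2965, Rational(1, 2)))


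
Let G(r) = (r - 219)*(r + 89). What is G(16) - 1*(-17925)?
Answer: -3390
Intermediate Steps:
G(r) = (-219 + r)*(89 + r)
G(16) - 1*(-17925) = (-19491 + 16² - 130*16) - 1*(-17925) = (-19491 + 256 - 2080) + 17925 = -21315 + 17925 = -3390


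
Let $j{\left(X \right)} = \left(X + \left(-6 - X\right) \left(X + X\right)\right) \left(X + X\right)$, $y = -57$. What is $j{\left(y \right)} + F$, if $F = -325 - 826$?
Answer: $668143$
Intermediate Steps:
$j{\left(X \right)} = 2 X \left(X + 2 X \left(-6 - X\right)\right)$ ($j{\left(X \right)} = \left(X + \left(-6 - X\right) 2 X\right) 2 X = \left(X + 2 X \left(-6 - X\right)\right) 2 X = 2 X \left(X + 2 X \left(-6 - X\right)\right)$)
$F = -1151$
$j{\left(y \right)} + F = \left(-57\right)^{2} \left(-22 - -228\right) - 1151 = 3249 \left(-22 + 228\right) - 1151 = 3249 \cdot 206 - 1151 = 669294 - 1151 = 668143$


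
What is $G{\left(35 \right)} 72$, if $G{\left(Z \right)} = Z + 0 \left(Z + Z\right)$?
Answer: $2520$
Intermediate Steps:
$G{\left(Z \right)} = Z$ ($G{\left(Z \right)} = Z + 0 \cdot 2 Z = Z + 0 = Z$)
$G{\left(35 \right)} 72 = 35 \cdot 72 = 2520$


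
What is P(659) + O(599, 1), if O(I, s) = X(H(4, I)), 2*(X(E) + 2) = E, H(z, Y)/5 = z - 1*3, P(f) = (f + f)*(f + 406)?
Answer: 2807341/2 ≈ 1.4037e+6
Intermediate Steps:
P(f) = 2*f*(406 + f) (P(f) = (2*f)*(406 + f) = 2*f*(406 + f))
H(z, Y) = -15 + 5*z (H(z, Y) = 5*(z - 1*3) = 5*(z - 3) = 5*(-3 + z) = -15 + 5*z)
X(E) = -2 + E/2
O(I, s) = ½ (O(I, s) = -2 + (-15 + 5*4)/2 = -2 + (-15 + 20)/2 = -2 + (½)*5 = -2 + 5/2 = ½)
P(659) + O(599, 1) = 2*659*(406 + 659) + ½ = 2*659*1065 + ½ = 1403670 + ½ = 2807341/2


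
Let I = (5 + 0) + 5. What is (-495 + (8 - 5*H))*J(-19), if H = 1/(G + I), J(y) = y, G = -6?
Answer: 37107/4 ≈ 9276.8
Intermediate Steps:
I = 10 (I = 5 + 5 = 10)
H = ¼ (H = 1/(-6 + 10) = 1/4 = ¼ ≈ 0.25000)
(-495 + (8 - 5*H))*J(-19) = (-495 + (8 - 5*¼))*(-19) = (-495 + (8 - 5/4))*(-19) = (-495 + 27/4)*(-19) = -1953/4*(-19) = 37107/4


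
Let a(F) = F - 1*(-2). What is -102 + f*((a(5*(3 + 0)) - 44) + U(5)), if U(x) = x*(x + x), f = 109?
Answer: 2405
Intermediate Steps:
a(F) = 2 + F (a(F) = F + 2 = 2 + F)
U(x) = 2*x² (U(x) = x*(2*x) = 2*x²)
-102 + f*((a(5*(3 + 0)) - 44) + U(5)) = -102 + 109*(((2 + 5*(3 + 0)) - 44) + 2*5²) = -102 + 109*(((2 + 5*3) - 44) + 2*25) = -102 + 109*(((2 + 15) - 44) + 50) = -102 + 109*((17 - 44) + 50) = -102 + 109*(-27 + 50) = -102 + 109*23 = -102 + 2507 = 2405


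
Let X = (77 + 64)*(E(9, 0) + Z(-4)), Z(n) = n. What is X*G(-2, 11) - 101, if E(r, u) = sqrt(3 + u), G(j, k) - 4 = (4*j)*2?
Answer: 6667 - 1692*sqrt(3) ≈ 3736.4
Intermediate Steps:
G(j, k) = 4 + 8*j (G(j, k) = 4 + (4*j)*2 = 4 + 8*j)
X = -564 + 141*sqrt(3) (X = (77 + 64)*(sqrt(3 + 0) - 4) = 141*(sqrt(3) - 4) = 141*(-4 + sqrt(3)) = -564 + 141*sqrt(3) ≈ -319.78)
X*G(-2, 11) - 101 = (-564 + 141*sqrt(3))*(4 + 8*(-2)) - 101 = (-564 + 141*sqrt(3))*(4 - 16) - 101 = (-564 + 141*sqrt(3))*(-12) - 101 = (6768 - 1692*sqrt(3)) - 101 = 6667 - 1692*sqrt(3)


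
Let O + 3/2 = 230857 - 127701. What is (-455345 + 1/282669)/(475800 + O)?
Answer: -257423831608/327304979121 ≈ -0.78650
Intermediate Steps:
O = 206309/2 (O = -3/2 + (230857 - 127701) = -3/2 + 103156 = 206309/2 ≈ 1.0315e+5)
(-455345 + 1/282669)/(475800 + O) = (-455345 + 1/282669)/(475800 + 206309/2) = (-455345 + 1/282669)/(1157909/2) = -128711915804/282669*2/1157909 = -257423831608/327304979121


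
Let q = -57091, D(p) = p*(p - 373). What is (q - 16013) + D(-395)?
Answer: 230256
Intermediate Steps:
D(p) = p*(-373 + p)
(q - 16013) + D(-395) = (-57091 - 16013) - 395*(-373 - 395) = -73104 - 395*(-768) = -73104 + 303360 = 230256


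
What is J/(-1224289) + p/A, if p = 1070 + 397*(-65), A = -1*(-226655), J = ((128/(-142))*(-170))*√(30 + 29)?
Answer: -4947/45331 - 640*√59/5113207 ≈ -0.11009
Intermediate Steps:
J = 10880*√59/71 (J = ((128*(-1/142))*(-170))*√59 = (-64/71*(-170))*√59 = 10880*√59/71 ≈ 1177.1)
A = 226655
p = -24735 (p = 1070 - 25805 = -24735)
J/(-1224289) + p/A = (10880*√59/71)/(-1224289) - 24735/226655 = (10880*√59/71)*(-1/1224289) - 24735*1/226655 = -640*√59/5113207 - 4947/45331 = -4947/45331 - 640*√59/5113207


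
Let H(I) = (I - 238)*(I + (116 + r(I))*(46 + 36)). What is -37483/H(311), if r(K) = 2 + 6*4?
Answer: -37483/872715 ≈ -0.042950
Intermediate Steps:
r(K) = 26 (r(K) = 2 + 24 = 26)
H(I) = (-238 + I)*(11644 + I) (H(I) = (I - 238)*(I + (116 + 26)*(46 + 36)) = (-238 + I)*(I + 142*82) = (-238 + I)*(I + 11644) = (-238 + I)*(11644 + I))
-37483/H(311) = -37483/(-2771272 + 311**2 + 11406*311) = -37483/(-2771272 + 96721 + 3547266) = -37483/872715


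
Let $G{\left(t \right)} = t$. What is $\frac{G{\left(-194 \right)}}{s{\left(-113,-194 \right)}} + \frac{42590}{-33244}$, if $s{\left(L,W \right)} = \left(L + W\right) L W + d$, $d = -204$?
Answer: $- \frac{71658809721}{55935174238} \approx -1.2811$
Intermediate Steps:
$s{\left(L,W \right)} = -204 + L W \left(L + W\right)$ ($s{\left(L,W \right)} = \left(L + W\right) L W - 204 = L \left(L + W\right) W - 204 = L W \left(L + W\right) - 204 = -204 + L W \left(L + W\right)$)
$\frac{G{\left(-194 \right)}}{s{\left(-113,-194 \right)}} + \frac{42590}{-33244} = - \frac{194}{-204 - 113 \left(-194\right)^{2} - 194 \left(-113\right)^{2}} + \frac{42590}{-33244} = - \frac{194}{-204 - 4252868 - 2477186} + 42590 \left(- \frac{1}{33244}\right) = - \frac{194}{-204 - 4252868 - 2477186} - \frac{21295}{16622} = - \frac{194}{-6730258} - \frac{21295}{16622} = \left(-194\right) \left(- \frac{1}{6730258}\right) - \frac{21295}{16622} = \frac{97}{3365129} - \frac{21295}{16622} = - \frac{71658809721}{55935174238}$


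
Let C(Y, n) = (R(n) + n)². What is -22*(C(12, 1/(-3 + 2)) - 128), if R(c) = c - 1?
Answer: 2618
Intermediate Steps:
R(c) = -1 + c
C(Y, n) = (-1 + 2*n)² (C(Y, n) = ((-1 + n) + n)² = (-1 + 2*n)²)
-22*(C(12, 1/(-3 + 2)) - 128) = -22*((-1 + 2/(-3 + 2))² - 128) = -22*((-1 + 2/(-1))² - 128) = -22*((-1 + 2*(-1))² - 128) = -22*((-1 - 2)² - 128) = -22*((-3)² - 128) = -22*(9 - 128) = -22*(-119) = 2618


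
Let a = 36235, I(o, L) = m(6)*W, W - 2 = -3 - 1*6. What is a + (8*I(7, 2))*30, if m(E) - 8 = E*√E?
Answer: 22795 - 10080*√6 ≈ -1895.9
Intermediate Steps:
m(E) = 8 + E^(3/2) (m(E) = 8 + E*√E = 8 + E^(3/2))
W = -7 (W = 2 + (-3 - 1*6) = 2 + (-3 - 6) = 2 - 9 = -7)
I(o, L) = -56 - 42*√6 (I(o, L) = (8 + 6^(3/2))*(-7) = (8 + 6*√6)*(-7) = -56 - 42*√6)
a + (8*I(7, 2))*30 = 36235 + (8*(-56 - 42*√6))*30 = 36235 + (-448 - 336*√6)*30 = 36235 + (-13440 - 10080*√6) = 22795 - 10080*√6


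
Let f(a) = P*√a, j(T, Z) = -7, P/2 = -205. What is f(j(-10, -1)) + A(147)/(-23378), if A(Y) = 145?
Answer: -145/23378 - 410*I*√7 ≈ -0.0062024 - 1084.8*I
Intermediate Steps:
P = -410 (P = 2*(-205) = -410)
f(a) = -410*√a
f(j(-10, -1)) + A(147)/(-23378) = -410*I*√7 + 145/(-23378) = -410*I*√7 + 145*(-1/23378) = -410*I*√7 - 145/23378 = -145/23378 - 410*I*√7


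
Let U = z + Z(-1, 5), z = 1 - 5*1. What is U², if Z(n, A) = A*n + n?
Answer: 100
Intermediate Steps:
Z(n, A) = n + A*n
z = -4 (z = 1 - 5 = -4)
U = -10 (U = -4 - (1 + 5) = -4 - 1*6 = -4 - 6 = -10)
U² = (-10)² = 100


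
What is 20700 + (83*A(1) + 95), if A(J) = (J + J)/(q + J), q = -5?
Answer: 41507/2 ≈ 20754.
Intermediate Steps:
A(J) = 2*J/(-5 + J) (A(J) = (J + J)/(-5 + J) = (2*J)/(-5 + J) = 2*J/(-5 + J))
20700 + (83*A(1) + 95) = 20700 + (83*(2*1/(-5 + 1)) + 95) = 20700 + (83*(2*1/(-4)) + 95) = 20700 + (83*(2*1*(-1/4)) + 95) = 20700 + (83*(-1/2) + 95) = 20700 + (-83/2 + 95) = 20700 + 107/2 = 41507/2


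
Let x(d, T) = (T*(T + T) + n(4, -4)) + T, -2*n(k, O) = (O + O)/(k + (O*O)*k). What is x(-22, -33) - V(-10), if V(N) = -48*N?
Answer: 28306/17 ≈ 1665.1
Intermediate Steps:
n(k, O) = -O/(k + k*O²) (n(k, O) = -(O + O)/(2*(k + (O*O)*k)) = -2*O/(2*(k + O²*k)) = -2*O/(2*(k + k*O²)) = -O/(k + k*O²))
x(d, T) = 1/17 + T + 2*T² (x(d, T) = (T*(T + T) - 1*(-4)/(4*(1 + (-4)²))) + T = (T*(2*T) - 1*(-4)*¼/(1 + 16)) + T = (2*T² - 1*(-4)*¼/17) + T = (2*T² - 1*(-4)*¼*1/17) + T = (2*T² + 1/17) + T = (1/17 + 2*T²) + T = 1/17 + T + 2*T²)
x(-22, -33) - V(-10) = (1/17 - 33 + 2*(-33)²) - (-48)*(-10) = (1/17 - 33 + 2*1089) - 1*480 = (1/17 - 33 + 2178) - 480 = 36466/17 - 480 = 28306/17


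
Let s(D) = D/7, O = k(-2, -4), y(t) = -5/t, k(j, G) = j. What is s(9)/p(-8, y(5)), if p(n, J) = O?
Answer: -9/14 ≈ -0.64286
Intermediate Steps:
O = -2
p(n, J) = -2
s(D) = D/7 (s(D) = D*(⅐) = D/7)
s(9)/p(-8, y(5)) = ((⅐)*9)/(-2) = (9/7)*(-½) = -9/14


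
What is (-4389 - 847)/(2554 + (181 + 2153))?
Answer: -1309/1222 ≈ -1.0712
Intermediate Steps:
(-4389 - 847)/(2554 + (181 + 2153)) = -5236/(2554 + 2334) = -5236/4888 = -5236*1/4888 = -1309/1222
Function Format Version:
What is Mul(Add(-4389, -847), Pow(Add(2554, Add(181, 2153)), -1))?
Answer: Rational(-1309, 1222) ≈ -1.0712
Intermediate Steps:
Mul(Add(-4389, -847), Pow(Add(2554, Add(181, 2153)), -1)) = Mul(-5236, Pow(Add(2554, 2334), -1)) = Mul(-5236, Pow(4888, -1)) = Mul(-5236, Rational(1, 4888)) = Rational(-1309, 1222)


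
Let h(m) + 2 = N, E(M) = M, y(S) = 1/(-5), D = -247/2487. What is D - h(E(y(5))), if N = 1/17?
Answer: 77872/42279 ≈ 1.8419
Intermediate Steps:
N = 1/17 ≈ 0.058824
D = -247/2487 (D = -247*1/2487 = -247/2487 ≈ -0.099316)
y(S) = -⅕
h(m) = -33/17 (h(m) = -2 + 1/17 = -33/17)
D - h(E(y(5))) = -247/2487 - 1*(-33/17) = -247/2487 + 33/17 = 77872/42279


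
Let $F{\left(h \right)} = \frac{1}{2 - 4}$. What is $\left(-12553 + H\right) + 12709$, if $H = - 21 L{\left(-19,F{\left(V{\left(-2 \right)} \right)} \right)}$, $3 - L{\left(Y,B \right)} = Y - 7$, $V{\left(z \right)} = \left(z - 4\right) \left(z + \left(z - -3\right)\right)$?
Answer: $-453$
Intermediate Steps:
$V{\left(z \right)} = \left(-4 + z\right) \left(3 + 2 z\right)$ ($V{\left(z \right)} = \left(-4 + z\right) \left(z + \left(z + 3\right)\right) = \left(-4 + z\right) \left(z + \left(3 + z\right)\right) = \left(-4 + z\right) \left(3 + 2 z\right)$)
$F{\left(h \right)} = - \frac{1}{2}$ ($F{\left(h \right)} = \frac{1}{-2} = - \frac{1}{2}$)
$L{\left(Y,B \right)} = 10 - Y$ ($L{\left(Y,B \right)} = 3 - \left(Y - 7\right) = 3 - \left(-7 + Y\right) = 10 - Y$)
$H = -609$ ($H = - 21 \left(10 - -19\right) = - 21 \left(10 + 19\right) = \left(-21\right) 29 = -609$)
$\left(-12553 + H\right) + 12709 = \left(-12553 - 609\right) + 12709 = -13162 + 12709 = -453$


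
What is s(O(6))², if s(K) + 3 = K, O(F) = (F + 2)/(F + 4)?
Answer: 121/25 ≈ 4.8400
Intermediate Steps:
O(F) = (2 + F)/(4 + F)
s(K) = -3 + K
s(O(6))² = (-3 + (2 + 6)/(4 + 6))² = (-3 + 8/10)² = (-3 + (⅒)*8)² = (-3 + ⅘)² = (-11/5)² = 121/25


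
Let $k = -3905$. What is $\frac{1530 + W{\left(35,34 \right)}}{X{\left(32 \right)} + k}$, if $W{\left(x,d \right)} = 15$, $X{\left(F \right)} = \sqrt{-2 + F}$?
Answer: $- \frac{1206645}{3049799} - \frac{309 \sqrt{30}}{3049799} \approx -0.3962$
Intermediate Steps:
$\frac{1530 + W{\left(35,34 \right)}}{X{\left(32 \right)} + k} = \frac{1530 + 15}{\sqrt{-2 + 32} - 3905} = \frac{1545}{\sqrt{30} - 3905} = \frac{1545}{-3905 + \sqrt{30}}$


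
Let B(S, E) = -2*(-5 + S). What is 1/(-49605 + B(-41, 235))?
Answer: -1/49513 ≈ -2.0197e-5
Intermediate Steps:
B(S, E) = 10 - 2*S
1/(-49605 + B(-41, 235)) = 1/(-49605 + (10 - 2*(-41))) = 1/(-49605 + (10 + 82)) = 1/(-49605 + 92) = 1/(-49513) = -1/49513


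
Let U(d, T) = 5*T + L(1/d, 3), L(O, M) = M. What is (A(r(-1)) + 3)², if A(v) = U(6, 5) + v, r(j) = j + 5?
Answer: 1225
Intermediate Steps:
r(j) = 5 + j
U(d, T) = 3 + 5*T (U(d, T) = 5*T + 3 = 3 + 5*T)
A(v) = 28 + v (A(v) = (3 + 5*5) + v = (3 + 25) + v = 28 + v)
(A(r(-1)) + 3)² = ((28 + (5 - 1)) + 3)² = ((28 + 4) + 3)² = (32 + 3)² = 35² = 1225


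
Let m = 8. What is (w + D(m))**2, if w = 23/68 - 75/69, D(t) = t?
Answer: 128618281/2446096 ≈ 52.581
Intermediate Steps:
w = -1171/1564 (w = 23*(1/68) - 75*1/69 = 23/68 - 25/23 = -1171/1564 ≈ -0.74872)
(w + D(m))**2 = (-1171/1564 + 8)**2 = (11341/1564)**2 = 128618281/2446096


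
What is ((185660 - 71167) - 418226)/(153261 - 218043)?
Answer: 303733/64782 ≈ 4.6885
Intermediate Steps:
((185660 - 71167) - 418226)/(153261 - 218043) = (114493 - 418226)/(-64782) = -303733*(-1/64782) = 303733/64782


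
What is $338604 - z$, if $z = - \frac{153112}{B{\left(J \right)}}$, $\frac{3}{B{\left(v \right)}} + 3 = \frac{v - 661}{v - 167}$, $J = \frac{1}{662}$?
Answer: $\frac{128518993300}{331659} \approx 3.875 \cdot 10^{5}$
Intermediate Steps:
$J = \frac{1}{662} \approx 0.0015106$
$B{\left(v \right)} = \frac{3}{-3 + \frac{-661 + v}{-167 + v}}$ ($B{\left(v \right)} = \frac{3}{-3 + \frac{v - 661}{v - 167}} = \frac{3}{-3 + \frac{-661 + v}{-167 + v}}$)
$z = - \frac{16217929264}{331659}$ ($z = - \frac{153112}{\frac{3}{2} \frac{1}{80 + \frac{1}{662}} \left(167 - \frac{1}{662}\right)} = - \frac{153112}{\frac{3}{2} \frac{1}{\frac{52961}{662}} \left(167 - \frac{1}{662}\right)} = - \frac{153112}{\frac{3}{2} \cdot \frac{662}{52961} \cdot \frac{110553}{662}} = - \frac{153112}{\frac{331659}{105922}} = \left(-153112\right) \frac{105922}{331659} = - \frac{16217929264}{331659} \approx -48899.0$)
$338604 - z = 338604 - - \frac{16217929264}{331659} = 338604 + \frac{16217929264}{331659} = \frac{128518993300}{331659}$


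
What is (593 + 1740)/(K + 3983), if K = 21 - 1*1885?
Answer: 2333/2119 ≈ 1.1010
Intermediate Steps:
K = -1864 (K = 21 - 1885 = -1864)
(593 + 1740)/(K + 3983) = (593 + 1740)/(-1864 + 3983) = 2333/2119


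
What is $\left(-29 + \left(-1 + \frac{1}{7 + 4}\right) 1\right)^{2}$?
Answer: $\frac{108241}{121} \approx 894.55$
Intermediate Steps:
$\left(-29 + \left(-1 + \frac{1}{7 + 4}\right) 1\right)^{2} = \left(-29 + \left(-1 + \frac{1}{11}\right) 1\right)^{2} = \left(-29 - \frac{10}{11}\right)^{2} = \left(- \frac{329}{11}\right)^{2} = \frac{108241}{121}$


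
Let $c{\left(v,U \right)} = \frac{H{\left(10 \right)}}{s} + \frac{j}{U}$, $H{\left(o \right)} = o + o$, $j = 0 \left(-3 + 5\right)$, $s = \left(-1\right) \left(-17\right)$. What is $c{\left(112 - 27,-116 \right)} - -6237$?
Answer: $\frac{106049}{17} \approx 6238.2$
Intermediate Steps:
$s = 17$
$j = 0$ ($j = 0 \cdot 2 = 0$)
$H{\left(o \right)} = 2 o$
$c{\left(v,U \right)} = \frac{20}{17}$ ($c{\left(v,U \right)} = \frac{2 \cdot 10}{17} + \frac{0}{U} = 20 \cdot \frac{1}{17} + 0 = \frac{20}{17} + 0 = \frac{20}{17}$)
$c{\left(112 - 27,-116 \right)} - -6237 = \frac{20}{17} - -6237 = \frac{20}{17} + 6237 = \frac{106049}{17}$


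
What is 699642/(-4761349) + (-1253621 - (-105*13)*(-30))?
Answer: -6163905035921/4761349 ≈ -1.2946e+6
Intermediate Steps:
699642/(-4761349) + (-1253621 - (-105*13)*(-30)) = 699642*(-1/4761349) + (-1253621 - (-1365)*(-30)) = -699642/4761349 + (-1253621 - 1*40950) = -699642/4761349 + (-1253621 - 40950) = -699642/4761349 - 1294571 = -6163905035921/4761349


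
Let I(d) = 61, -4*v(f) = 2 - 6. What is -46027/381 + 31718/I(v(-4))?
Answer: 9276911/23241 ≈ 399.16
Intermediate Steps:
v(f) = 1 (v(f) = -(2 - 6)/4 = -¼*(-4) = 1)
-46027/381 + 31718/I(v(-4)) = -46027/381 + 31718/61 = 9276911/23241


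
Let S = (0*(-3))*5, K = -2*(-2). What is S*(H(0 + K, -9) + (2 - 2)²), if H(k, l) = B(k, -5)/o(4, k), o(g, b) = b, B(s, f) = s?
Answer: 0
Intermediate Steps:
K = 4
H(k, l) = 1 (H(k, l) = k/k = 1)
S = 0 (S = 0*5 = 0)
S*(H(0 + K, -9) + (2 - 2)²) = 0*(1 + (2 - 2)²) = 0*(1 + 0²) = 0*(1 + 0) = 0*1 = 0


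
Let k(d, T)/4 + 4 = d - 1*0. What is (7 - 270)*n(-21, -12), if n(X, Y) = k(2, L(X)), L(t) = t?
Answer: 2104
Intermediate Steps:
k(d, T) = -16 + 4*d (k(d, T) = -16 + 4*(d - 1*0) = -16 + 4*(d + 0) = -16 + 4*d)
n(X, Y) = -8 (n(X, Y) = -16 + 4*2 = -16 + 8 = -8)
(7 - 270)*n(-21, -12) = (7 - 270)*(-8) = -263*(-8) = 2104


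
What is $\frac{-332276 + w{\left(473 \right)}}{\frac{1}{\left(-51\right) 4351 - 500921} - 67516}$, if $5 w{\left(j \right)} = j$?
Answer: $\frac{1200540119554}{244010250765} \approx 4.92$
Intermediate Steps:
$w{\left(j \right)} = \frac{j}{5}$
$\frac{-332276 + w{\left(473 \right)}}{\frac{1}{\left(-51\right) 4351 - 500921} - 67516} = \frac{-332276 + \frac{1}{5} \cdot 473}{\frac{1}{\left(-51\right) 4351 - 500921} - 67516} = \frac{-332276 + \frac{473}{5}}{\frac{1}{-221901 - 500921} - 67516} = - \frac{1660907}{5 \left(\frac{1}{-722822} - 67516\right)} = - \frac{1660907}{5 \left(- \frac{1}{722822} - 67516\right)} = - \frac{1660907}{5 \left(- \frac{48802050153}{722822}\right)} = \left(- \frac{1660907}{5}\right) \left(- \frac{722822}{48802050153}\right) = \frac{1200540119554}{244010250765}$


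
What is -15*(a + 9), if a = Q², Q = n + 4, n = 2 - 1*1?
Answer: -510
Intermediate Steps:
n = 1 (n = 2 - 1 = 1)
Q = 5 (Q = 1 + 4 = 5)
a = 25 (a = 5² = 25)
-15*(a + 9) = -15*(25 + 9) = -15*34 = -510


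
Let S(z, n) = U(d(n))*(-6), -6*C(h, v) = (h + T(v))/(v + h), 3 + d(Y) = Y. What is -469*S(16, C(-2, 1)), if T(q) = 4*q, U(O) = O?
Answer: -7504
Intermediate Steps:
d(Y) = -3 + Y
C(h, v) = -(h + 4*v)/(6*(h + v)) (C(h, v) = -(h + 4*v)/(6*(v + h)) = -(h + 4*v)/(6*(h + v)))
S(z, n) = 18 - 6*n (S(z, n) = (-3 + n)*(-6) = 18 - 6*n)
-469*S(16, C(-2, 1)) = -469*(18 - (-1*(-2) - 4*1)/(-2 + 1)) = -469*(18 - (2 - 4)/(-1)) = -469*(18 - (-1)*(-2)) = -469*(18 - 6*1/3) = -469*(18 - 2) = -469*16 = -7504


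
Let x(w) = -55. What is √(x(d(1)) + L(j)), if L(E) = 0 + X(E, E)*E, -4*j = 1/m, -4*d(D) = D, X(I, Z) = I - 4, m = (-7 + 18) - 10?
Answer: I*√863/4 ≈ 7.3442*I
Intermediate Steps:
m = 1 (m = 11 - 10 = 1)
X(I, Z) = -4 + I
d(D) = -D/4
j = -¼ (j = -¼/1 = -¼*1 = -¼ ≈ -0.25000)
L(E) = E*(-4 + E) (L(E) = 0 + (-4 + E)*E = 0 + E*(-4 + E) = E*(-4 + E))
√(x(d(1)) + L(j)) = √(-55 - (-4 - ¼)/4) = √(-55 - ¼*(-17/4)) = √(-55 + 17/16) = √(-863/16) = I*√863/4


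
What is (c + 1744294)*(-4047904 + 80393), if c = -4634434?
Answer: 11466662241540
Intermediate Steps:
(c + 1744294)*(-4047904 + 80393) = (-4634434 + 1744294)*(-4047904 + 80393) = -2890140*(-3967511) = 11466662241540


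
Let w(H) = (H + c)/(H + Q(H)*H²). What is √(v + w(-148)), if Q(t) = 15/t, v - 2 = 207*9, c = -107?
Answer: 5*√6536531/296 ≈ 43.187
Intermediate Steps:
v = 1865 (v = 2 + 207*9 = 2 + 1863 = 1865)
w(H) = (-107 + H)/(16*H) (w(H) = (H - 107)/(H + (15/H)*H²) = (-107 + H)/(H + 15*H) = (-107 + H)/((16*H)) = (-107 + H)*(1/(16*H)) = (-107 + H)/(16*H))
√(v + w(-148)) = √(1865 + (1/16)*(-107 - 148)/(-148)) = √(1865 + (1/16)*(-1/148)*(-255)) = √(1865 + 255/2368) = √(4416575/2368) = 5*√6536531/296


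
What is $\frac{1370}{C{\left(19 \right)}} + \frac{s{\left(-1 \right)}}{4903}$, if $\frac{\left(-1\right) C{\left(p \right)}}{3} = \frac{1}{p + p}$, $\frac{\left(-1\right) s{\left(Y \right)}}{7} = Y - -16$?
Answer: $- \frac{255250495}{14709} \approx -17353.0$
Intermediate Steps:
$s{\left(Y \right)} = -112 - 7 Y$ ($s{\left(Y \right)} = - 7 \left(Y - -16\right) = - 7 \left(Y + 16\right) = - 7 \left(16 + Y\right) = -112 - 7 Y$)
$C{\left(p \right)} = - \frac{3}{2 p}$ ($C{\left(p \right)} = - \frac{3}{p + p} = - \frac{3}{2 p}$)
$\frac{1370}{C{\left(19 \right)}} + \frac{s{\left(-1 \right)}}{4903} = \frac{1370}{\left(- \frac{3}{2}\right) \frac{1}{19}} + \frac{-112 - -7}{4903} = \frac{1370}{\left(- \frac{3}{2}\right) \frac{1}{19}} + \left(-112 + 7\right) \frac{1}{4903} = \frac{1370}{- \frac{3}{38}} - \frac{105}{4903} = 1370 \left(- \frac{38}{3}\right) - \frac{105}{4903} = - \frac{52060}{3} - \frac{105}{4903} = - \frac{255250495}{14709}$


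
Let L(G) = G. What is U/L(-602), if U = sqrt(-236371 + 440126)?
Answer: -sqrt(203755)/602 ≈ -0.74982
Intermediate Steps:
U = sqrt(203755) ≈ 451.39
U/L(-602) = sqrt(203755)/(-602) = sqrt(203755)*(-1/602) = -sqrt(203755)/602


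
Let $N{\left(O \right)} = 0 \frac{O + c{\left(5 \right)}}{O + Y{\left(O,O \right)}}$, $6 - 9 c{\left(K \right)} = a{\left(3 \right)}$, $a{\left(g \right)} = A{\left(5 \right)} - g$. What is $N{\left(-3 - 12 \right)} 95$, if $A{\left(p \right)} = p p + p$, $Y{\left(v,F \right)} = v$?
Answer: $0$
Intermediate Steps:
$A{\left(p \right)} = p + p^{2}$ ($A{\left(p \right)} = p^{2} + p = p + p^{2}$)
$a{\left(g \right)} = 30 - g$ ($a{\left(g \right)} = 5 \left(1 + 5\right) - g = 5 \cdot 6 - g = 30 - g$)
$c{\left(K \right)} = - \frac{7}{3}$ ($c{\left(K \right)} = \frac{2}{3} - \frac{30 - 3}{9} = \frac{2}{3} - 3 = - \frac{7}{3}$)
$N{\left(O \right)} = 0$ ($N{\left(O \right)} = 0 \frac{O - \frac{7}{3}}{O + O} = 0 \frac{- \frac{7}{3} + O}{2 O} = 0$)
$N{\left(-3 - 12 \right)} 95 = 0 \cdot 95 = 0$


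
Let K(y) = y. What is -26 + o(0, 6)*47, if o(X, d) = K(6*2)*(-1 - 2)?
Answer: -1718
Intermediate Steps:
o(X, d) = -36 (o(X, d) = (6*2)*(-1 - 2) = 12*(-3) = -36)
-26 + o(0, 6)*47 = -26 - 36*47 = -26 - 1692 = -1718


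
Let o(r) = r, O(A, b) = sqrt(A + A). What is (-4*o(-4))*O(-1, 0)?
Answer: 16*I*sqrt(2) ≈ 22.627*I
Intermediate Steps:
O(A, b) = sqrt(2)*sqrt(A) (O(A, b) = sqrt(2*A) = sqrt(2)*sqrt(A))
(-4*o(-4))*O(-1, 0) = (-4*(-4))*(sqrt(2)*sqrt(-1)) = 16*(sqrt(2)*I) = 16*(I*sqrt(2)) = 16*I*sqrt(2)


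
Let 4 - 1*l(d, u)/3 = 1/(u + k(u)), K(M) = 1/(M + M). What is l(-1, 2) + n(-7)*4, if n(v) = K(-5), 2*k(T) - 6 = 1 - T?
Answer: 164/15 ≈ 10.933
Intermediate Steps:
K(M) = 1/(2*M)
k(T) = 7/2 - T/2 (k(T) = 3 + (1 - T)/2 = 3 + (½ - T/2) = 7/2 - T/2)
n(v) = -⅒ (n(v) = (½)/(-5) = (½)*(-⅕) = -⅒)
l(d, u) = 12 - 3/(7/2 + u/2) (l(d, u) = 12 - 3/(u + (7/2 - u/2)) = 12 - 3/(7/2 + u/2))
l(-1, 2) + n(-7)*4 = 6*(13 + 2*2)/(7 + 2) - ⅒*4 = 6*(13 + 4)/9 - ⅖ = 6*(⅑)*17 - ⅖ = 34/3 - ⅖ = 164/15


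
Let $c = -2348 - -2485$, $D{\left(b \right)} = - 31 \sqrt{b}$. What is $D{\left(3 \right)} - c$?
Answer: $-137 - 31 \sqrt{3} \approx -190.69$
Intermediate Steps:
$c = 137$ ($c = -2348 + 2485 = 137$)
$D{\left(3 \right)} - c = - 31 \sqrt{3} - 137 = -137 - 31 \sqrt{3}$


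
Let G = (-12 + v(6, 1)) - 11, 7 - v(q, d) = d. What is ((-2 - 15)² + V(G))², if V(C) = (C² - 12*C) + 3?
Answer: 616225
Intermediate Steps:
v(q, d) = 7 - d
G = -17 (G = (-12 + (7 - 1*1)) - 11 = (-12 + (7 - 1)) - 11 = (-12 + 6) - 11 = -6 - 11 = -17)
V(C) = 3 + C² - 12*C
((-2 - 15)² + V(G))² = ((-2 - 15)² + (3 + (-17)² - 12*(-17)))² = ((-17)² + (3 + 289 + 204))² = (289 + 496)² = 785² = 616225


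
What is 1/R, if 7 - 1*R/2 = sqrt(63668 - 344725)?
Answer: 1/80316 + I*sqrt(281057)/562212 ≈ 1.2451e-5 + 0.00094297*I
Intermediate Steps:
R = 14 - 2*I*sqrt(281057) (R = 14 - 2*sqrt(63668 - 344725) = 14 - 2*I*sqrt(281057) ≈ 14.0 - 1060.3*I)
1/R = 1/(14 - 2*I*sqrt(281057))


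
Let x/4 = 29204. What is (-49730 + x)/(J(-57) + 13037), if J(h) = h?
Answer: 33543/6490 ≈ 5.1684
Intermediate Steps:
x = 116816 (x = 4*29204 = 116816)
(-49730 + x)/(J(-57) + 13037) = (-49730 + 116816)/(-57 + 13037) = 67086/12980 = 67086*(1/12980) = 33543/6490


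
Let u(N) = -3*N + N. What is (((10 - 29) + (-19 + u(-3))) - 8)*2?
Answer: -80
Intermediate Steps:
u(N) = -2*N
(((10 - 29) + (-19 + u(-3))) - 8)*2 = (((10 - 29) + (-19 - 2*(-3))) - 8)*2 = ((-19 + (-19 + 6)) - 8)*2 = ((-19 - 13) - 8)*2 = (-32 - 8)*2 = -40*2 = -80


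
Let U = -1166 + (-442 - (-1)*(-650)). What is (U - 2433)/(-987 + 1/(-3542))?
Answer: 16615522/3495955 ≈ 4.7528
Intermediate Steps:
U = -2258 (U = -1166 + (-442 - 1*650) = -1166 + (-442 - 650) = -1166 - 1092 = -2258)
(U - 2433)/(-987 + 1/(-3542)) = (-2258 - 2433)/(-987 + 1/(-3542)) = -4691/(-987 - 1/3542) = -4691/(-3495955/3542) = -4691*(-3542/3495955) = 16615522/3495955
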